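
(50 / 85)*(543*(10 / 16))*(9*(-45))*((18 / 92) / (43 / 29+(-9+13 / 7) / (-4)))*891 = -8949754303875 / 2075428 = -4312245.14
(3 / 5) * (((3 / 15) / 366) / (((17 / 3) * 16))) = 3 / 829600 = 0.00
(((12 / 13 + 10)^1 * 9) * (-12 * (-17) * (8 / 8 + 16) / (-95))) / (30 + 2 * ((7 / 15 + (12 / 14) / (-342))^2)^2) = -119.26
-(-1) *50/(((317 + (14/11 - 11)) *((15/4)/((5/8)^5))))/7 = 34375/58146816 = 0.00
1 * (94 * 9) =846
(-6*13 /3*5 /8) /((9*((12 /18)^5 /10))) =-8775 /64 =-137.11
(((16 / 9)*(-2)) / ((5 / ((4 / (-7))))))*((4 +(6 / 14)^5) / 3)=8636288 / 15882615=0.54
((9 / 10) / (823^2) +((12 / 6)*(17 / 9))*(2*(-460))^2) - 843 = 194867641352851 / 60959610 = 3196668.11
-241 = -241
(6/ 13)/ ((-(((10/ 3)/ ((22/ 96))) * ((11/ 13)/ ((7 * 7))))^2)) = -93639/ 12800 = -7.32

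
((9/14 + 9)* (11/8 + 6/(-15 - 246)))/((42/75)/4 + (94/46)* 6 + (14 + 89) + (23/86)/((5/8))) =1046980125/9301838392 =0.11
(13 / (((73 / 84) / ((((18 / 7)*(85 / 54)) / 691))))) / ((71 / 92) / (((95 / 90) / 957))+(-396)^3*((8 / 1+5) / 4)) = -772616 / 1779548172657651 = -0.00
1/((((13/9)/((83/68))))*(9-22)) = -747/11492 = -0.07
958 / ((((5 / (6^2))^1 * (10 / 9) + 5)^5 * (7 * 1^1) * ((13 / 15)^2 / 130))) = 1924035526747008 / 295504267255925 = 6.51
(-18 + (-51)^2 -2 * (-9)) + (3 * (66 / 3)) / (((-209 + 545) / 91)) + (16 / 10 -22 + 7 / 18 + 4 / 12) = 935711 / 360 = 2599.20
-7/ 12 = -0.58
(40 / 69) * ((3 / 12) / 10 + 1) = 41 / 69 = 0.59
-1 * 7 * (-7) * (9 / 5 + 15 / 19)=126.88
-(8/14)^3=-64/343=-0.19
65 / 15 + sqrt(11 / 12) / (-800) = 13 / 3- sqrt(33) / 4800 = 4.33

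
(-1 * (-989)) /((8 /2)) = 989 /4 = 247.25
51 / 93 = 17 / 31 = 0.55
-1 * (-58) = 58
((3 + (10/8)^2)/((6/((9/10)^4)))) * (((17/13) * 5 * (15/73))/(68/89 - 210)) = -9926793/3098700800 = -0.00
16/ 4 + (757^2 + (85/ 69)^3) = 188253682102/ 328509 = 573054.87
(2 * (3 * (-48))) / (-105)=96 / 35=2.74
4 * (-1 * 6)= -24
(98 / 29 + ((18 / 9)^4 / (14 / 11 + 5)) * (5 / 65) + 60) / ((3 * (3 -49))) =-826895 / 1794897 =-0.46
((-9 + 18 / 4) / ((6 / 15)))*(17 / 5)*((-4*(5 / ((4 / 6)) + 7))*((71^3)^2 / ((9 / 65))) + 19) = 2052486799123495.75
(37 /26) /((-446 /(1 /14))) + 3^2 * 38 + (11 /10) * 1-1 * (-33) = 305287707 /811720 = 376.10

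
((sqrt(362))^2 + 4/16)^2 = 2099601/16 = 131225.06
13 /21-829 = -17396 /21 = -828.38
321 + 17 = 338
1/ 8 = 0.12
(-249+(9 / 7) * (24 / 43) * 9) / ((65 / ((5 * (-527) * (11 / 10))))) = 84641997 / 7826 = 10815.49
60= 60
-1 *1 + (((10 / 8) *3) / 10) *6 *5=41 / 4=10.25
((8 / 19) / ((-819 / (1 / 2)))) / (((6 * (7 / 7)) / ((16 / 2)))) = -16 / 46683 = -0.00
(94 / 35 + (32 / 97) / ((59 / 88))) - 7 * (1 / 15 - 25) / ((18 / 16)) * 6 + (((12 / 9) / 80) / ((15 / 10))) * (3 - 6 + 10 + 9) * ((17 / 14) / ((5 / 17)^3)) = 212387445982 / 225343125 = 942.51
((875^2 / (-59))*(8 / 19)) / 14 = -437500 / 1121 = -390.28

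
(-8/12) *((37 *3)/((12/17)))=-629/6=-104.83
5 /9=0.56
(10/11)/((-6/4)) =-20/33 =-0.61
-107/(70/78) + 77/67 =-276896/2345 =-118.08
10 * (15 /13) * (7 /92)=525 /598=0.88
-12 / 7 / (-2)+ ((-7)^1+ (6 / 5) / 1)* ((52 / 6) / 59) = 32 / 6195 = 0.01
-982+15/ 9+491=-1468/ 3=-489.33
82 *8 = 656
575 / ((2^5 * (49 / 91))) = 7475 / 224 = 33.37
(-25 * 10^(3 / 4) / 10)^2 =125 * sqrt(10) / 2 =197.64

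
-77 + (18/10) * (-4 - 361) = -734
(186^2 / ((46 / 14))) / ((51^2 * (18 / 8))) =107632 / 59823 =1.80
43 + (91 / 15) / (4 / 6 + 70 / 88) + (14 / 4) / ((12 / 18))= 202261 / 3860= 52.40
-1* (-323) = 323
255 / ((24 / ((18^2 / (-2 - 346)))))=-2295 / 232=-9.89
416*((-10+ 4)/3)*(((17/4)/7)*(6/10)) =-10608/35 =-303.09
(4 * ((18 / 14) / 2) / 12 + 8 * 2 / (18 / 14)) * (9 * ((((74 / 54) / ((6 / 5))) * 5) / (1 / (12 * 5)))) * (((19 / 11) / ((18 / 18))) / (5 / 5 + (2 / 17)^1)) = 11400625 / 189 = 60320.77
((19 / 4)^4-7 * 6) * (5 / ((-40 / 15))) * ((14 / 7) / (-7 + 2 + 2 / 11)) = 363.52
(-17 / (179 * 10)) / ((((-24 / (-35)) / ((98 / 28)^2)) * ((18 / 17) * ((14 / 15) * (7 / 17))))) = -171955 / 412416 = -0.42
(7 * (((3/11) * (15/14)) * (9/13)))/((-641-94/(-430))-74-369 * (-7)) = 29025/38292254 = 0.00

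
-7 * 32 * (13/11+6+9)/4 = -9968/11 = -906.18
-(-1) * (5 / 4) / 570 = 1 / 456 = 0.00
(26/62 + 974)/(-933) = -10069/9641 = -1.04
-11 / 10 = -1.10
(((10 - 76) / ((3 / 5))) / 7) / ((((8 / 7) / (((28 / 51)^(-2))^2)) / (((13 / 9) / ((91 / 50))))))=-1033572375 / 8605184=-120.11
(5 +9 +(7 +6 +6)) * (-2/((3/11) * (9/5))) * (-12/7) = 4840/21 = 230.48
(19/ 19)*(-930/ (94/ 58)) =-26970/ 47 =-573.83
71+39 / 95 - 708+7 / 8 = -483143 / 760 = -635.71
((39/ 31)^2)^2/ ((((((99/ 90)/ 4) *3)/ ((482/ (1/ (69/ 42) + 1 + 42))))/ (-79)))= -27014636628720/ 10189207193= -2651.30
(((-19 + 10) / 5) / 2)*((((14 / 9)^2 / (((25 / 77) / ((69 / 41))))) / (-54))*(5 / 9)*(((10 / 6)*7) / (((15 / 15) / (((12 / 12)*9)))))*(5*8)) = 4859624 / 9963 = 487.77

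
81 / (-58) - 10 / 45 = -1.62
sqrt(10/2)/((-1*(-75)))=sqrt(5)/75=0.03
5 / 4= 1.25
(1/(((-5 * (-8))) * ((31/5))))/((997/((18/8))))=9/989024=0.00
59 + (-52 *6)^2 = 97403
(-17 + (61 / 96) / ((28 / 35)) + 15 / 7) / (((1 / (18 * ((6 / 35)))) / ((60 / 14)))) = -1020627 / 5488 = -185.97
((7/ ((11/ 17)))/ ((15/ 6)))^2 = 56644/ 3025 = 18.73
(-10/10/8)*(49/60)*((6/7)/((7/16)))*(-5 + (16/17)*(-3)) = 1.56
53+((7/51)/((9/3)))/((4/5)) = 32471/612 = 53.06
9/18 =1/2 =0.50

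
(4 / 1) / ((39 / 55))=220 / 39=5.64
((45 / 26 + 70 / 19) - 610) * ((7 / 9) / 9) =-232295 / 4446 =-52.25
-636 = -636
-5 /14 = -0.36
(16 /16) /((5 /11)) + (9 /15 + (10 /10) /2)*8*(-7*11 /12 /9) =-110 /27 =-4.07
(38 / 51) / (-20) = -19 / 510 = -0.04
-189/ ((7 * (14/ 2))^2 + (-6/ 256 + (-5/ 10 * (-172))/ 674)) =-8152704/ 103574029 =-0.08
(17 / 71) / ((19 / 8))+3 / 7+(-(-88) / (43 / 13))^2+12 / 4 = 12420017520 / 17460107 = 711.34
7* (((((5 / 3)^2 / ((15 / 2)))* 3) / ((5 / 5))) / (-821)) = -70 / 7389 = -0.01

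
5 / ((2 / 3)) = 15 / 2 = 7.50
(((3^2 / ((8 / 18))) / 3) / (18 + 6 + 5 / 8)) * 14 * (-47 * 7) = -248724 / 197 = -1262.56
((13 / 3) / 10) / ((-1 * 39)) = -1 / 90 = -0.01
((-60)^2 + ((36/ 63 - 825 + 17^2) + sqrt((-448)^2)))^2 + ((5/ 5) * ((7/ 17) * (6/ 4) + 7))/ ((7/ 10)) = 10277694713/ 833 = 12338168.92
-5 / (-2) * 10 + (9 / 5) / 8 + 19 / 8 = 138 / 5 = 27.60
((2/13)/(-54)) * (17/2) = -17/702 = -0.02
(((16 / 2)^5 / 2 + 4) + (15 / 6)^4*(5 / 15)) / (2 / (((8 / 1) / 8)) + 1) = 787249 / 144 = 5467.01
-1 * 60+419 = 359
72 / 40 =9 / 5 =1.80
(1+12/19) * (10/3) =310/57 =5.44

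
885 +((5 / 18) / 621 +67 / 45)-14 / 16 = 197987941 / 223560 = 885.61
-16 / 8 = -2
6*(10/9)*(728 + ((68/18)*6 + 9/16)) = 5008.19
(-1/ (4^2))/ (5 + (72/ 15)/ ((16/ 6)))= -0.01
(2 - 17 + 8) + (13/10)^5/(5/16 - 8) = -5752543/768750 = -7.48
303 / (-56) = -303 / 56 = -5.41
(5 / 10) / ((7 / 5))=5 / 14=0.36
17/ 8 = 2.12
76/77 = 0.99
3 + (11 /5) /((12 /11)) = 301 /60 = 5.02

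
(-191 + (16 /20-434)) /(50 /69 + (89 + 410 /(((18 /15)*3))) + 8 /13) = -3.06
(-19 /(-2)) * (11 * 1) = 209 /2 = 104.50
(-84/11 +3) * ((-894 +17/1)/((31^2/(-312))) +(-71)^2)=-23729025/961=-24692.01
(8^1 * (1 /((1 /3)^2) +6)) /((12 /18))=180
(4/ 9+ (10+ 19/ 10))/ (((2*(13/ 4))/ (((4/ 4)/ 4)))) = 1111/ 2340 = 0.47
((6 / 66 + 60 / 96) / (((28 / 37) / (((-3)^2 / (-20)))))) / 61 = -2997 / 429440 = -0.01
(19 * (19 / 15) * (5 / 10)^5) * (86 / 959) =15523 / 230160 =0.07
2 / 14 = 1 / 7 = 0.14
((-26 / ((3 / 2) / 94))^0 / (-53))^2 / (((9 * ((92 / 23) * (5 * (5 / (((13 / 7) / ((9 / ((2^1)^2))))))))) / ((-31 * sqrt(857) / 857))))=-403 * sqrt(857) / 34123661775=-0.00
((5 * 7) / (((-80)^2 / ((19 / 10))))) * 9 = 1197 / 12800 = 0.09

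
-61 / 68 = -0.90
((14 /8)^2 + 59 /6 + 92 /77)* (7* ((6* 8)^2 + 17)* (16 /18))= 10988669 /54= 203493.87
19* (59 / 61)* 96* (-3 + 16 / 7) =-1260.14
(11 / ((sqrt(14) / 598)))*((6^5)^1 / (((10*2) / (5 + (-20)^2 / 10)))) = 57544344*sqrt(14) / 7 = 30758745.68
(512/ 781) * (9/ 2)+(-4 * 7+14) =-8630/ 781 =-11.05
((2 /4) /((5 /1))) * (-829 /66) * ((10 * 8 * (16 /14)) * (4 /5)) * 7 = -106112 /165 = -643.10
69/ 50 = 1.38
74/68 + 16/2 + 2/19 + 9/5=35509/3230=10.99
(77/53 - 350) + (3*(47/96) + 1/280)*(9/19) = -392318867/1127840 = -347.85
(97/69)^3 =2.78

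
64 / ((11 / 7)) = 40.73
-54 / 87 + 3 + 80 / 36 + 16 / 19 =26995 / 4959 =5.44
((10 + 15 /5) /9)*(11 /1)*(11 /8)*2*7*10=55055 /18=3058.61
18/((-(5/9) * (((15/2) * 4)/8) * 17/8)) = -1728/425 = -4.07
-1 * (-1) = 1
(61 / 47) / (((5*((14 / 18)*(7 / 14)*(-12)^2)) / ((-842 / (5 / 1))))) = -25681 / 32900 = -0.78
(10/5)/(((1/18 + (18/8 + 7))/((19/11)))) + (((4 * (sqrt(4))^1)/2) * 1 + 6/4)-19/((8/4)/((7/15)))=15896/11055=1.44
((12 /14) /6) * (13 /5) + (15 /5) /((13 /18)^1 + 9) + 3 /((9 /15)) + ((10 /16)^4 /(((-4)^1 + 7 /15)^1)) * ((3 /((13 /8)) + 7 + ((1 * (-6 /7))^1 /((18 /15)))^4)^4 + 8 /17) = -3189001416699325351647773431 /10946538530925249523980800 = -291.33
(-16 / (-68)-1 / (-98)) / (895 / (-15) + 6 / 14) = -0.00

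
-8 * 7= -56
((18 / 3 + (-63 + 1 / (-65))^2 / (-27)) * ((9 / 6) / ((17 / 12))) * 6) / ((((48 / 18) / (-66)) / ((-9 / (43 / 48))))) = -688255416288 / 3088475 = -222846.36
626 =626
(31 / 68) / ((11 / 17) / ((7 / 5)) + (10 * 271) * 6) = 217 / 7739980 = 0.00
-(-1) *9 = 9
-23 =-23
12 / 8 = 3 / 2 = 1.50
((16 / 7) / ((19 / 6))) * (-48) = -4608 / 133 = -34.65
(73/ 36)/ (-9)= -73/ 324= -0.23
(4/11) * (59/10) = 118/55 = 2.15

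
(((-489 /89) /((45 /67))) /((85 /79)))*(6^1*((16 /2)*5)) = -1824.74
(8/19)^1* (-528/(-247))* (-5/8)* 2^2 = -10560/4693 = -2.25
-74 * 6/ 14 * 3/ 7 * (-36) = 23976/ 49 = 489.31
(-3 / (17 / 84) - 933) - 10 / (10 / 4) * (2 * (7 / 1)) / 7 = -16249 / 17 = -955.82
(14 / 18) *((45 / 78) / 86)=35 / 6708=0.01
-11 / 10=-1.10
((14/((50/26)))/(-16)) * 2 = -91/100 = -0.91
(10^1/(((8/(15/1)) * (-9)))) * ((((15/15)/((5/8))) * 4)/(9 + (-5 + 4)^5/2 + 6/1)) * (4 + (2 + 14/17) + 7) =-18800/1479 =-12.71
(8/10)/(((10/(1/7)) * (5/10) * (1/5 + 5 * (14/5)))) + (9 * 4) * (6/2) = 108.00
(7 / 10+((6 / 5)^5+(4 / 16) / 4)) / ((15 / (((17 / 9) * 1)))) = 2763197 / 6750000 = 0.41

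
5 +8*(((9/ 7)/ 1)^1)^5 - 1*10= 388357/ 16807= 23.11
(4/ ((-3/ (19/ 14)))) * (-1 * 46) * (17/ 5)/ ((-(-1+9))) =-7429/ 210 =-35.38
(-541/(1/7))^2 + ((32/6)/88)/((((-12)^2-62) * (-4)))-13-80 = 77614985711/5412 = 14341276.00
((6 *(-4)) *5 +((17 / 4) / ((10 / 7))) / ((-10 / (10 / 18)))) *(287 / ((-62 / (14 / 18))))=173816671 / 401760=432.64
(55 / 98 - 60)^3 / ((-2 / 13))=2569396578125 / 1882384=1364969.41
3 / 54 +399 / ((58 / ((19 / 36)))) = 7697 / 2088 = 3.69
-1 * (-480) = 480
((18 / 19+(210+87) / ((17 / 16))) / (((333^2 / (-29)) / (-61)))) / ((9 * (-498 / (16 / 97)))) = -142454032 / 865091551491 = -0.00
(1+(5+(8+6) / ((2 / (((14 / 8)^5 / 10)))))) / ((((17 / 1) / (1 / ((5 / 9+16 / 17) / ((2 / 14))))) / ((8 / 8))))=1611801 / 16414720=0.10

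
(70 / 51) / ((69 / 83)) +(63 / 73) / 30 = 1.68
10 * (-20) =-200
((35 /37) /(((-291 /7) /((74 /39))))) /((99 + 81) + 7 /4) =-1960 /8250723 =-0.00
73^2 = 5329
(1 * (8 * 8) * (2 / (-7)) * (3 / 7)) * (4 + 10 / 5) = -2304 / 49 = -47.02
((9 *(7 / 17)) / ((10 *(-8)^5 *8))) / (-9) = 7 / 44564480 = 0.00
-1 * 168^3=-4741632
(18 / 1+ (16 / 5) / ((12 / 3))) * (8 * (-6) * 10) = -9024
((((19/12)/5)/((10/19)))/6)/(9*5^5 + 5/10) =361/101251800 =0.00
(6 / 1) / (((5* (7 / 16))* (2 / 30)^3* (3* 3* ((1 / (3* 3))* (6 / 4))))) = 43200 / 7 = 6171.43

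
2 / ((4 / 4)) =2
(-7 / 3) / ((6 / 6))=-7 / 3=-2.33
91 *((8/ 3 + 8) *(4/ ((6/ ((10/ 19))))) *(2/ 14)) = 8320/ 171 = 48.65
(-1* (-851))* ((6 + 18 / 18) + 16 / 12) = 7091.67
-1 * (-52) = 52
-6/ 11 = -0.55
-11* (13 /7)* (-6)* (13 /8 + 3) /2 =15873 /56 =283.45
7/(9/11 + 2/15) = 1155/157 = 7.36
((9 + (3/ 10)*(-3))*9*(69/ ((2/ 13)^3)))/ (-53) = -110511297/ 4240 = -26063.99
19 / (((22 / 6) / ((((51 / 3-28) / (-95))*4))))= 12 / 5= 2.40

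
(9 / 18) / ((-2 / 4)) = -1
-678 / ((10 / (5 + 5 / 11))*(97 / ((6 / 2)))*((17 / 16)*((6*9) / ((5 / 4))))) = -4520 / 18139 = -0.25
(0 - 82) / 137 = -82 / 137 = -0.60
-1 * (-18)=18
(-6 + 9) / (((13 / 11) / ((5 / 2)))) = 165 / 26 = 6.35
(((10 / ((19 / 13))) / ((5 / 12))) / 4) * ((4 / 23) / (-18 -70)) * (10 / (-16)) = 195 / 38456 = 0.01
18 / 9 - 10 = -8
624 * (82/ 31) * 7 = 358176/ 31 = 11554.06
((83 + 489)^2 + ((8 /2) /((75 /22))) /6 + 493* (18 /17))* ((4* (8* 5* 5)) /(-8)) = -294935576 /9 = -32770619.56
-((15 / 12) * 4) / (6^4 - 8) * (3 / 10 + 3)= -33 / 2576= -0.01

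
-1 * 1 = -1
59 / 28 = 2.11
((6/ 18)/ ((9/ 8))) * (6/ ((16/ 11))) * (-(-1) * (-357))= -1309/ 3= -436.33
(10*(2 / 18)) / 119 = 10 / 1071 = 0.01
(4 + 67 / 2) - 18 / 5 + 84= 1179 / 10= 117.90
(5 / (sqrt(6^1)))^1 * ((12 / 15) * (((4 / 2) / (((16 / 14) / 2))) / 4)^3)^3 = 40353607 * sqrt(6) / 314572800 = 0.31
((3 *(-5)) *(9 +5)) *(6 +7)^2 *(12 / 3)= -141960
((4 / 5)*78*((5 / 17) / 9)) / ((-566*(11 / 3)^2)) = -156 / 582131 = -0.00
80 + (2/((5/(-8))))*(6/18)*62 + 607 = 9313/15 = 620.87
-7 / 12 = -0.58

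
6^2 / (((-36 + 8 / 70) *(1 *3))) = -105 / 314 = -0.33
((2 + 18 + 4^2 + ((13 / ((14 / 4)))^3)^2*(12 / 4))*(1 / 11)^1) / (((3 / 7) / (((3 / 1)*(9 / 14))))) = 4189422114 / 1294139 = 3237.23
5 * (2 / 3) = 10 / 3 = 3.33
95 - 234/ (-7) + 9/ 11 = 9952/ 77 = 129.25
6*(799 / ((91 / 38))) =2001.89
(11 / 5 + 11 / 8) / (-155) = -143 / 6200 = -0.02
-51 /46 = -1.11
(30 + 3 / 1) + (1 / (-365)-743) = -259151 / 365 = -710.00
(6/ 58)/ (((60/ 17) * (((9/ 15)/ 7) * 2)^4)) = 5102125/ 150336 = 33.94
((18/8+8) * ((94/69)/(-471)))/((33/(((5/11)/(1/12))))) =-19270/3932379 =-0.00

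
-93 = -93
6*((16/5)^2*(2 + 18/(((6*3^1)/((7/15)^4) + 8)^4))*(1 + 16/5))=604418315743734499689377472/1171135438954270489962025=516.10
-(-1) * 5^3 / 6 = 125 / 6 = 20.83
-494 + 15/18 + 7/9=-8863/18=-492.39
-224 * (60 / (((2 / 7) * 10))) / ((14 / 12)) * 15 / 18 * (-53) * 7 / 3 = 415520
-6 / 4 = -3 / 2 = -1.50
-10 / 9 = -1.11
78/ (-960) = -13/ 160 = -0.08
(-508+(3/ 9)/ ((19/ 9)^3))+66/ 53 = -184206143/ 363527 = -506.72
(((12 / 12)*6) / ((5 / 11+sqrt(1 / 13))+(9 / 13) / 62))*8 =585723424 / 3667343 - 96745792*sqrt(13) / 3667343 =64.60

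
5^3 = 125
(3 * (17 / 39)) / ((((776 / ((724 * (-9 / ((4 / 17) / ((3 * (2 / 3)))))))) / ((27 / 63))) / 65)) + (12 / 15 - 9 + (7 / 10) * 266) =-6578267 / 2716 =-2422.04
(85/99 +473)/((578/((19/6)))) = 222832/85833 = 2.60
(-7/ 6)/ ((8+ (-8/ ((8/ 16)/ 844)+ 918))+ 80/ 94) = 329/ 3546756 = 0.00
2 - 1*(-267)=269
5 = 5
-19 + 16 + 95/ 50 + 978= 976.90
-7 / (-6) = 7 / 6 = 1.17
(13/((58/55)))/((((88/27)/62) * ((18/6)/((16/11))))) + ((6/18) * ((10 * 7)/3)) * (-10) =103130/2871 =35.92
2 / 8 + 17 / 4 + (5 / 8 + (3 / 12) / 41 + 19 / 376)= 9985 / 1927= 5.18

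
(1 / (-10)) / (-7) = 1 / 70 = 0.01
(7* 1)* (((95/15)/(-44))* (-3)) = 133/44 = 3.02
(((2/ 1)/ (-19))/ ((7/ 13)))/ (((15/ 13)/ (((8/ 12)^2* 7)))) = -1352/ 2565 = -0.53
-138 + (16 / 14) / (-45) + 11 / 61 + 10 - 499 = -12044828 / 19215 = -626.85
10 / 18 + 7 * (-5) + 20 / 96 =-2465 / 72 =-34.24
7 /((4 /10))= 17.50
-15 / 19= -0.79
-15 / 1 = -15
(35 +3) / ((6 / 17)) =323 / 3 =107.67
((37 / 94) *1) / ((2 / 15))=555 / 188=2.95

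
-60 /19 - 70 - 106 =-179.16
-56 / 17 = -3.29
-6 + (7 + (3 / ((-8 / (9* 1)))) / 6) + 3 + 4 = 119 / 16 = 7.44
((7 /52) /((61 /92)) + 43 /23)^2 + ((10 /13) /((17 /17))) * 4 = 7.37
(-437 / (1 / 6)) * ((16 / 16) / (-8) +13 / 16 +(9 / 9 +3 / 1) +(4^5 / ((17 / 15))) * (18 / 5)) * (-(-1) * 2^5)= -4646241684 / 17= -273308334.35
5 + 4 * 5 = 25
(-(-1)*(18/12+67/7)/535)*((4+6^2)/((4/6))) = 930/749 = 1.24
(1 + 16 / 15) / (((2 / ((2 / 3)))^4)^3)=31 / 7971615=0.00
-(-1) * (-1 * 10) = -10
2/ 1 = 2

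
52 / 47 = 1.11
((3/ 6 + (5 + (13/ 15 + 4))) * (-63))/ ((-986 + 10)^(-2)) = -622127385.60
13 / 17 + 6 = 115 / 17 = 6.76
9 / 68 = 0.13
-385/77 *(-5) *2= 50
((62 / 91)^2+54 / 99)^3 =1.03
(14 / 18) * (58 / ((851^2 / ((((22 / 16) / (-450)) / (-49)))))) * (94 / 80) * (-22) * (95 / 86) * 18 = -3133537 / 1569488407200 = -0.00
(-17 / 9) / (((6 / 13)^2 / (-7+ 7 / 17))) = 4732 / 81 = 58.42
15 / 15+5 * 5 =26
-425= -425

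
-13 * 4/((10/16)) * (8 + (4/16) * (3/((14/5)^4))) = -16005431/24010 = -666.62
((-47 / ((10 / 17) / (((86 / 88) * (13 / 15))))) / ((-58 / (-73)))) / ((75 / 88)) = -32604793 / 326250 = -99.94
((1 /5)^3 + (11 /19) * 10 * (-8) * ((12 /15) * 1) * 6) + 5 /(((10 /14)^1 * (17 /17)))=-511356 /2375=-215.31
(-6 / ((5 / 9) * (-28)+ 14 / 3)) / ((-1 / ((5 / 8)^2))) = -675 / 3136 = -0.22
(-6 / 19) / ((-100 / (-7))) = -21 / 950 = -0.02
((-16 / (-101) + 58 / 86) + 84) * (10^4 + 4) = 3685763716 / 4343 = 848667.68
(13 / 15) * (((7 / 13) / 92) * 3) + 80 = 36807 / 460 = 80.02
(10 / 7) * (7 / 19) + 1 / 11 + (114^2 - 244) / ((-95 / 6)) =-840987 / 1045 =-804.77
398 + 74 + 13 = 485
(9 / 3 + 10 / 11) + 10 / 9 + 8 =1289 / 99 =13.02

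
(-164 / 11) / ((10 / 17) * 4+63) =-0.23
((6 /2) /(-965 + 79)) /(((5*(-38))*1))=0.00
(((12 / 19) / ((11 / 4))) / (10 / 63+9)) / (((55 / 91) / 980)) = 53936064 / 1326523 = 40.66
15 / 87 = 5 / 29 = 0.17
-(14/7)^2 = -4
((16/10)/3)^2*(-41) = -2624/225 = -11.66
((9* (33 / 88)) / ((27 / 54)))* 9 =243 / 4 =60.75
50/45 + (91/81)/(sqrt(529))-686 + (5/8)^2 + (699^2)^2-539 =28464366958475311/119232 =238730935977.55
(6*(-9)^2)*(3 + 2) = 2430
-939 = -939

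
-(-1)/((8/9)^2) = 81/64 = 1.27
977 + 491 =1468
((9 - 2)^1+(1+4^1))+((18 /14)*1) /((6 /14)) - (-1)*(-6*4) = -9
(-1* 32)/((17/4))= -128/17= -7.53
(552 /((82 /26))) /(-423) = -2392 /5781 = -0.41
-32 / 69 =-0.46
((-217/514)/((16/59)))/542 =-12803/4457408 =-0.00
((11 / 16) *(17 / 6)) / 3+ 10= 3067 / 288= 10.65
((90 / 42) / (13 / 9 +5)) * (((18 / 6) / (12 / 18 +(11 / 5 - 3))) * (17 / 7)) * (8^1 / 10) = -20655 / 1421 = -14.54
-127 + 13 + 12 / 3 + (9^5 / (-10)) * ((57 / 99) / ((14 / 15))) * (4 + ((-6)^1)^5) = 2179903463 / 77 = 28310434.58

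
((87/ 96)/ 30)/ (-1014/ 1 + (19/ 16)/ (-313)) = -9077/ 304687860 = -0.00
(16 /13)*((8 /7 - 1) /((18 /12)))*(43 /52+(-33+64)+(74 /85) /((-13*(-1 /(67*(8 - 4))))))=251432 /43095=5.83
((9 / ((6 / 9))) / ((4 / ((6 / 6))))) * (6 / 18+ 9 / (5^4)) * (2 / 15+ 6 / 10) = 5379 / 6250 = 0.86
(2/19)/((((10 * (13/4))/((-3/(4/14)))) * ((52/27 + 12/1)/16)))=-2268/58045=-0.04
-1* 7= -7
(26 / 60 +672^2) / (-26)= -13547533 / 780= -17368.63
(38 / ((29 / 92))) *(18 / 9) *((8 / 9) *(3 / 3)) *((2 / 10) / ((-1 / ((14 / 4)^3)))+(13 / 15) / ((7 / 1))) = -49636208 / 27405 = -1811.21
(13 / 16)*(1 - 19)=-14.62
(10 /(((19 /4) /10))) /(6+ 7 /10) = 4000 /1273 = 3.14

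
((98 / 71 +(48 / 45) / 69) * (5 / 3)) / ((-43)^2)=102566 / 81524259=0.00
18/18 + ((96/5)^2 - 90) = 6991/25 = 279.64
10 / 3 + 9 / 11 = 137 / 33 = 4.15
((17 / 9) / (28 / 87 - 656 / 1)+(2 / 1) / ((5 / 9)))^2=9473536123921 / 732154035600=12.94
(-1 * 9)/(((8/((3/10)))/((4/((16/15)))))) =-81/64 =-1.27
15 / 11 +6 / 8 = 93 / 44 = 2.11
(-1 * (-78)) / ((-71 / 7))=-546 / 71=-7.69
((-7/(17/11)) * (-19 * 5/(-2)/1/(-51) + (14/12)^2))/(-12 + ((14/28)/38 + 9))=384769/590427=0.65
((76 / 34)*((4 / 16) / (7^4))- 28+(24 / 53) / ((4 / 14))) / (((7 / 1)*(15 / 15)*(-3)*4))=38095531 / 121144856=0.31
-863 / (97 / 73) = -62999 / 97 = -649.47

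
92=92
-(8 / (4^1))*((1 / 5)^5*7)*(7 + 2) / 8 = -63 / 12500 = -0.01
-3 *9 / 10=-27 / 10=-2.70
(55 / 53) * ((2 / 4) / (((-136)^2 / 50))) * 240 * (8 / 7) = 41250 / 107219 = 0.38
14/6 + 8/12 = 3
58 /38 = 29 /19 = 1.53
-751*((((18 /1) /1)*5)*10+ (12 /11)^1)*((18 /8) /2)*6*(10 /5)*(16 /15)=-535961664 /55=-9744757.53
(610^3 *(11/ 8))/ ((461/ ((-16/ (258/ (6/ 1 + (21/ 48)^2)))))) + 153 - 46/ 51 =-2801527880841/ 10783712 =-259792.54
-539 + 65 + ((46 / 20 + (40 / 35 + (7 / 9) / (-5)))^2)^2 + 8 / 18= -56203149280319 / 157529610000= -356.78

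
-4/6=-2/3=-0.67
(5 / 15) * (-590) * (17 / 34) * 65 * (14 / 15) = -53690 / 9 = -5965.56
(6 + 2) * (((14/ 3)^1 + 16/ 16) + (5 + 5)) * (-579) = -72568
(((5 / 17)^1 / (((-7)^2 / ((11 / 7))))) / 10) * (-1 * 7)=-11 / 1666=-0.01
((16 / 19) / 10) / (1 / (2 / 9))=16 / 855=0.02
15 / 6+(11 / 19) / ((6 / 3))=53 / 19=2.79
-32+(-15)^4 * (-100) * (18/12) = -7593782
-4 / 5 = -0.80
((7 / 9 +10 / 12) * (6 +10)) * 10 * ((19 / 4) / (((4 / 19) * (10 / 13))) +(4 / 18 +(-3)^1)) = 1108873 / 162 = 6844.90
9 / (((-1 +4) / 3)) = 9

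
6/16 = 3/8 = 0.38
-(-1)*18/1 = 18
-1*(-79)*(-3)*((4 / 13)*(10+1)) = -10428 / 13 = -802.15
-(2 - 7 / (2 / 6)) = 19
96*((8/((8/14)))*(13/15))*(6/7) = 4992/5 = 998.40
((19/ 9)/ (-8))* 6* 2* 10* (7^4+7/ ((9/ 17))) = -2064160/ 27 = -76450.37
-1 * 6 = -6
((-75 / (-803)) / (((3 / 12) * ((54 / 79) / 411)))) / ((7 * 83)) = 541150 / 1399629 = 0.39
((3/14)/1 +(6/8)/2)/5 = 33/280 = 0.12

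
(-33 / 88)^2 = 9 / 64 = 0.14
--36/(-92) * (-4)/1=36/23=1.57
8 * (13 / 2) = 52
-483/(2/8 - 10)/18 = 322/117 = 2.75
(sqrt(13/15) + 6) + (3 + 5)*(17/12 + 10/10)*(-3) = -52 + sqrt(195)/15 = -51.07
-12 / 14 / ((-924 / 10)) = 5 / 539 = 0.01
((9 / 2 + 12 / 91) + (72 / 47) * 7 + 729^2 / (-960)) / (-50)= 736641879 / 68432000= 10.76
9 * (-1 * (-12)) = 108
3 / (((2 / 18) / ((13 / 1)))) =351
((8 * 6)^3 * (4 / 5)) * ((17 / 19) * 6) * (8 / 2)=180486144 / 95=1899854.15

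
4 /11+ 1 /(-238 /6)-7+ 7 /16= -130357 /20944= -6.22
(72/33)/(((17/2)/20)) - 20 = -14.87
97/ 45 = 2.16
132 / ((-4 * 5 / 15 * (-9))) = 11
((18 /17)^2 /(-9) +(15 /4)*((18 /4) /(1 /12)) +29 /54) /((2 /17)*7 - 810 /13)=-10291619 /3118446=-3.30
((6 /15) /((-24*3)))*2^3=-2 /45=-0.04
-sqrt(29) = -5.39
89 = 89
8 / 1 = 8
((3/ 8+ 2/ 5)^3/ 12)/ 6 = 29791/ 4608000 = 0.01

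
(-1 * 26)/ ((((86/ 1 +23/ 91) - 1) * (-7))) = 169/ 3879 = 0.04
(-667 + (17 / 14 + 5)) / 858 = -841 / 1092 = -0.77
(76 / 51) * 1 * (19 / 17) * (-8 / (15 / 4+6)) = -46208 / 33813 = -1.37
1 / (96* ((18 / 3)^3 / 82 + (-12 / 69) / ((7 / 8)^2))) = 46207 / 10677120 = 0.00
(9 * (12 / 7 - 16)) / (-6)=150 / 7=21.43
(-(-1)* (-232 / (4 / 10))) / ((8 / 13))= -1885 / 2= -942.50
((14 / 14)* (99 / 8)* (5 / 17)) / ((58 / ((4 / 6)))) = 165 / 3944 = 0.04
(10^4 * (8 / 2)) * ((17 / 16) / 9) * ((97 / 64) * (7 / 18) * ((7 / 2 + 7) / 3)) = 50500625 / 5184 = 9741.63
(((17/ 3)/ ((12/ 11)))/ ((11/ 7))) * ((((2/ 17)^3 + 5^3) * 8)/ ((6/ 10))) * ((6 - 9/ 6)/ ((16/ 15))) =107473275/ 4624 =23242.49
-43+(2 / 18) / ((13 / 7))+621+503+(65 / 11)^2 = 15798889 / 14157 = 1115.98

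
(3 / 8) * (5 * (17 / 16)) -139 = -17537 / 128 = -137.01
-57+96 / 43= -2355 / 43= -54.77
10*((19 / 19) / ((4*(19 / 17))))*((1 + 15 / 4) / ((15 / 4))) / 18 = 17 / 108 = 0.16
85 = 85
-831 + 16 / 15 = -12449 / 15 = -829.93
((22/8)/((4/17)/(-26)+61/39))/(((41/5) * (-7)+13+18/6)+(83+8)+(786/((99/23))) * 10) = 1203345/1276312016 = 0.00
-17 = -17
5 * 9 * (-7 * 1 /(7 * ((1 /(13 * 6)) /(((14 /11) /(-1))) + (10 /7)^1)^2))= -53660880 /2399401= -22.36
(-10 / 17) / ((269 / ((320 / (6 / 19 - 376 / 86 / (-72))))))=-1.86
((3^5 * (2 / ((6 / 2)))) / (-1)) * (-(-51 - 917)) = -156816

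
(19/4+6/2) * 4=31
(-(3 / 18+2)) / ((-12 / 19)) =247 / 72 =3.43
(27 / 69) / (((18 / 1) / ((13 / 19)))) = 13 / 874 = 0.01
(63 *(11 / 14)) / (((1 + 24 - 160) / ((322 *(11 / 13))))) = -19481 / 195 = -99.90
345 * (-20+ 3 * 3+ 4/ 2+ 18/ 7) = -15525/ 7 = -2217.86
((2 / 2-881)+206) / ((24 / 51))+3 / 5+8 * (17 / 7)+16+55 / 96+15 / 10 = -4684339 / 3360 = -1394.15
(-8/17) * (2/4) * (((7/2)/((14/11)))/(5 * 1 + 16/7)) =-77/867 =-0.09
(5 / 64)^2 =25 / 4096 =0.01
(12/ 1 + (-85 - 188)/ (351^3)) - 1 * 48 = -36.00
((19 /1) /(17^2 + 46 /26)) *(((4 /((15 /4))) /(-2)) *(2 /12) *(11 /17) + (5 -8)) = -0.20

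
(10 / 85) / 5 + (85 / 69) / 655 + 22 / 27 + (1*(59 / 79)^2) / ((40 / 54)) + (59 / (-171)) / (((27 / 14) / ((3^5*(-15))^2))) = -7795869191437364477 / 3279816877860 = -2376922.09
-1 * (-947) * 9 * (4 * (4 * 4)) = 545472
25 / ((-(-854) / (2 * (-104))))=-2600 / 427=-6.09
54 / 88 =27 / 44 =0.61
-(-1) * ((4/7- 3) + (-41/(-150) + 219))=227687/1050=216.84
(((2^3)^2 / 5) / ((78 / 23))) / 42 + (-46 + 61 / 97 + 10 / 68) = -609551491 / 13505310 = -45.13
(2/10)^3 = 1/125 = 0.01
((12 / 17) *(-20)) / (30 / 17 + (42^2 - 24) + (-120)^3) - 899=-879413479 / 978213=-899.00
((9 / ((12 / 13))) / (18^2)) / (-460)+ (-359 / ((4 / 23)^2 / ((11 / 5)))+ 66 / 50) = -25944329333 / 993600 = -26111.44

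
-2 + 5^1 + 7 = 10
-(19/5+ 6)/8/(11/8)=-49/55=-0.89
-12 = -12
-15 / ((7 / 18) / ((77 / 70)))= -42.43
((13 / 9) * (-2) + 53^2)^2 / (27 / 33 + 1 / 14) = 98223513850 / 11097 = 8851357.47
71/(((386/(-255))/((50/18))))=-150875/1158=-130.29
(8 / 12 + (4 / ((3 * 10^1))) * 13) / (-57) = -4 / 95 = -0.04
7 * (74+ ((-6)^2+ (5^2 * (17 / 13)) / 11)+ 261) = 374346 / 143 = 2617.80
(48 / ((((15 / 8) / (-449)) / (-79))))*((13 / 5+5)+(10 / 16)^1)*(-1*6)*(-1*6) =6721896384 / 25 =268875855.36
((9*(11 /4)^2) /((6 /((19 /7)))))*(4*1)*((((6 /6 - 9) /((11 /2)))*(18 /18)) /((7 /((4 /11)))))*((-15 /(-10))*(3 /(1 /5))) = -10260 /49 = -209.39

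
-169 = -169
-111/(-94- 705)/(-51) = -37/13583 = -0.00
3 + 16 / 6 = 17 / 3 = 5.67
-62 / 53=-1.17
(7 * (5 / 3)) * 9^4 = 76545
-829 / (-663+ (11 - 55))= 829 / 707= 1.17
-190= -190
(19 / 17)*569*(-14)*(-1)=151354 / 17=8903.18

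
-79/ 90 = -0.88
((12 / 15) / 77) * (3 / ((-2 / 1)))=-6 / 385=-0.02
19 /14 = 1.36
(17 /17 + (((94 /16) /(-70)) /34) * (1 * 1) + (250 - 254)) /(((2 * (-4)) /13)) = 743171 /152320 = 4.88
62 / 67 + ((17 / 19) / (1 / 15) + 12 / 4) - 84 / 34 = 321928 / 21641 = 14.88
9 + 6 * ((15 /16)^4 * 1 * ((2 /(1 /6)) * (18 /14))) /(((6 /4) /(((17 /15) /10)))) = 825921 /57344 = 14.40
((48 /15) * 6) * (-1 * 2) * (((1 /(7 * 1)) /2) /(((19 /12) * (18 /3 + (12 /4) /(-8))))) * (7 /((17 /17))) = -1024 /475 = -2.16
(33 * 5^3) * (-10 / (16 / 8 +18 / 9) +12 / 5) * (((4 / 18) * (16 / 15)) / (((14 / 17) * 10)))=-748 / 63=-11.87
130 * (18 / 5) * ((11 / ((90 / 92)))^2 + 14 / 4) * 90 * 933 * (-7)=-178719796164 / 5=-35743959232.80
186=186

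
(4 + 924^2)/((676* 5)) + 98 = 59251/169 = 350.60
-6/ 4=-1.50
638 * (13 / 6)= 4147 / 3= 1382.33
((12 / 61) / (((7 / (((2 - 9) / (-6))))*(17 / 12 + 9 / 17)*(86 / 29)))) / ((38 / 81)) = 0.01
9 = 9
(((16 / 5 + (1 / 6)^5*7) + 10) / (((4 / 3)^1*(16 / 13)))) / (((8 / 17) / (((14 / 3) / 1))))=793999297 / 9953280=79.77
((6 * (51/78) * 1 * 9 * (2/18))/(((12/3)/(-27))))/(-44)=1377/2288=0.60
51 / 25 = 2.04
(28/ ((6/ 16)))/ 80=14/ 15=0.93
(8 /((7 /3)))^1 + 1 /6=151 /42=3.60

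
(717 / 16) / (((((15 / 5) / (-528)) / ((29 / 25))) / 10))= -457446 / 5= -91489.20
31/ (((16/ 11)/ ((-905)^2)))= 279287525/ 16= 17455470.31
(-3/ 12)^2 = 1/ 16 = 0.06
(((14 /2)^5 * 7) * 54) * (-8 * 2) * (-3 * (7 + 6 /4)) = 2592042768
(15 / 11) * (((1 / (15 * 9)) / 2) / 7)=0.00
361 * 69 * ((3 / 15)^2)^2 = 24909 / 625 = 39.85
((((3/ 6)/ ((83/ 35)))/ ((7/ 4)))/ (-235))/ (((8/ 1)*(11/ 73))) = -73/ 171644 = -0.00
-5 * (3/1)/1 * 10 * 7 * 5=-5250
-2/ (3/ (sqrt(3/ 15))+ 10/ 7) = 28/ 421 - 294 * sqrt(5)/ 2105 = -0.25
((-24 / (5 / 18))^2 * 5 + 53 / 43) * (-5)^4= 1003137125 / 43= 23328770.35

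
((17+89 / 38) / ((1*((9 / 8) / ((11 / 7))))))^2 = 2371600 / 3249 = 729.95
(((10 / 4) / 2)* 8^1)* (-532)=-5320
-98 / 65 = -1.51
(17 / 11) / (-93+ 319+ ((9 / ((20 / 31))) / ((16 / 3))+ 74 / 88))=320 / 47511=0.01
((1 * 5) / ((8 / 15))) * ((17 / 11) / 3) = 425 / 88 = 4.83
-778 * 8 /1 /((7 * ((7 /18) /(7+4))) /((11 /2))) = -6777936 /49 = -138325.22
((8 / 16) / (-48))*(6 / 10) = -1 / 160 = -0.01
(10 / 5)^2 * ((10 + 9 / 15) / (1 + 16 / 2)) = 212 / 45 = 4.71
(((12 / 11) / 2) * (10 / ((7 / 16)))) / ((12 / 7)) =80 / 11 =7.27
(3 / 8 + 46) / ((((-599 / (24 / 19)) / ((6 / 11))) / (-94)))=627732 / 125191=5.01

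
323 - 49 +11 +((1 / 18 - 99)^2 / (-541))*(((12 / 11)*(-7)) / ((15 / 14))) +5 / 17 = 16973738776 / 40972635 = 414.27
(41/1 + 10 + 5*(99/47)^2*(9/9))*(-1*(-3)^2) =-1454976/2209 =-658.66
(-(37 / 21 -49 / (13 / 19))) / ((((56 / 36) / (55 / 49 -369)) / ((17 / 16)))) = -4382886705 / 249704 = -17552.33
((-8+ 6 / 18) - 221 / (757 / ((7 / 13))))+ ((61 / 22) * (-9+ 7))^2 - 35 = -3317222 / 274791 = -12.07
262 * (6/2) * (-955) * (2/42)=-250210/7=-35744.29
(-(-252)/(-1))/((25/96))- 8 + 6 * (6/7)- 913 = -329619/175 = -1883.54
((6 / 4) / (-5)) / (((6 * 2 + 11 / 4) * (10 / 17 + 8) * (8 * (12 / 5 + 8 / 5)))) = -51 / 689120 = -0.00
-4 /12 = -1 /3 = -0.33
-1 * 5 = -5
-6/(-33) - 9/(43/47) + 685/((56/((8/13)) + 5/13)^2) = -580986473/60687792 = -9.57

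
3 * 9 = 27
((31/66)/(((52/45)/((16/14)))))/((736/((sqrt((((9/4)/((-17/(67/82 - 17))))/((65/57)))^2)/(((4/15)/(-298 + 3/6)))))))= -4748238225/3590219776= -1.32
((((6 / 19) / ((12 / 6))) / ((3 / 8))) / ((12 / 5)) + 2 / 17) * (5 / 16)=355 / 3876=0.09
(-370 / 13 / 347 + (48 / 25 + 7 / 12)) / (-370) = -3276761 / 500721000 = -0.01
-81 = -81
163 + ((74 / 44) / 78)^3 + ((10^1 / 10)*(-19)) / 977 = 804604074041453 / 4936810012992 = 162.98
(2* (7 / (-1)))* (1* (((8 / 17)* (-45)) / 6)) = 840 / 17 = 49.41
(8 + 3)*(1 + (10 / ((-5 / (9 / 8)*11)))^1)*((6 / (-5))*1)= -21 / 2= -10.50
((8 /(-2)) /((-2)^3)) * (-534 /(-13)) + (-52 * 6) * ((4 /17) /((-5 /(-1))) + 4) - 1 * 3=-1375884 /1105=-1245.14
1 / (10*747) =0.00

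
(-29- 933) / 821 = -962 / 821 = -1.17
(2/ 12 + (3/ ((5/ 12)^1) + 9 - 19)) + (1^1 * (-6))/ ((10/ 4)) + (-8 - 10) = -691/ 30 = -23.03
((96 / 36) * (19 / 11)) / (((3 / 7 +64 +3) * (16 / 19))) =2527 / 31152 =0.08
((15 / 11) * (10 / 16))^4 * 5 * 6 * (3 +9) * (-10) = -7119140625 / 3748096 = -1899.40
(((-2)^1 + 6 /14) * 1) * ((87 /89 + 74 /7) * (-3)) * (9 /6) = 712305 /8722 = 81.67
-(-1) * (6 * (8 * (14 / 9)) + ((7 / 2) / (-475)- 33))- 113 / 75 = 7629 / 190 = 40.15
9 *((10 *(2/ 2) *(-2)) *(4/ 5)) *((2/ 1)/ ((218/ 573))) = -82512/ 109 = -756.99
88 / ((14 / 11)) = 484 / 7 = 69.14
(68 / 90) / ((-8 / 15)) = -17 / 12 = -1.42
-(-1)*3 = 3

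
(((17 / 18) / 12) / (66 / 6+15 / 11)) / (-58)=-11 / 100224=-0.00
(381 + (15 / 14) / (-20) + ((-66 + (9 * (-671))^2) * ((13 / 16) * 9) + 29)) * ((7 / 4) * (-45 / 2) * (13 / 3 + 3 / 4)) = -27329704546485 / 512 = -53378329192.35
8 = 8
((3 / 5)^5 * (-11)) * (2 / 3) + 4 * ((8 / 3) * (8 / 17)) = 709118 / 159375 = 4.45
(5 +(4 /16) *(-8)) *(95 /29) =285 /29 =9.83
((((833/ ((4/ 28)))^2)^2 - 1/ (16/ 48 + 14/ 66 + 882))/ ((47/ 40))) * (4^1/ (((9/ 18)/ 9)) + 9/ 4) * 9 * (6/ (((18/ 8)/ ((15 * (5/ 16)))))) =1249941393045103313523375/ 152092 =8218324389482045824.39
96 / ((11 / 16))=1536 / 11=139.64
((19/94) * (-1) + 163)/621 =5101/19458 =0.26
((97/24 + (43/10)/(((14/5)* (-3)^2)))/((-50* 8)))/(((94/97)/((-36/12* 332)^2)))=-1418658659/131600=-10780.08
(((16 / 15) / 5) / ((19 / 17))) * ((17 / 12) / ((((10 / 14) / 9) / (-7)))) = -56644 / 2375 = -23.85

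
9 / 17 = 0.53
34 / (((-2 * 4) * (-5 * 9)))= 17 / 180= 0.09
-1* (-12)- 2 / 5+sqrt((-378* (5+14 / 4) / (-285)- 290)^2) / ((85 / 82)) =280.49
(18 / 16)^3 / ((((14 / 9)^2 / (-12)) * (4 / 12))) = -531441 / 25088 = -21.18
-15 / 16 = -0.94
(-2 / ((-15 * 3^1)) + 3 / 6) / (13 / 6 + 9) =49 / 1005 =0.05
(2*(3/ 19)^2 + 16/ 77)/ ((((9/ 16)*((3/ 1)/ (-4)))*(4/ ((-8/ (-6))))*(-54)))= 0.00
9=9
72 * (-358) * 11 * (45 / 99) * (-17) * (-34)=-74492640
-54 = -54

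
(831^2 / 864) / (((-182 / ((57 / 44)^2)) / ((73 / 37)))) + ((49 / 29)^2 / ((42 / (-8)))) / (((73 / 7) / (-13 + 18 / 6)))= -1077185124029249 / 76836673385472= -14.02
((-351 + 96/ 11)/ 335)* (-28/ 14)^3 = 6024/ 737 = 8.17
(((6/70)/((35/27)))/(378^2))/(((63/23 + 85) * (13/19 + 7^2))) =437/4116497212800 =0.00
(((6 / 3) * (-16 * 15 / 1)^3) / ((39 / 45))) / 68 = -103680000 / 221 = -469140.27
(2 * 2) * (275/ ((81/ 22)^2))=532400/ 6561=81.15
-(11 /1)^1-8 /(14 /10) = -117 /7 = -16.71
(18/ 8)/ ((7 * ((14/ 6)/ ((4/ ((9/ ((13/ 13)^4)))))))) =3/ 49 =0.06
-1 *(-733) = 733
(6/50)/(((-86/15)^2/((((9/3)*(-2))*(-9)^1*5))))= 3645/3698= 0.99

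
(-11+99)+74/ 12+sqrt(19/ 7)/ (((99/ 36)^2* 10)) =8* sqrt(133)/ 4235+565/ 6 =94.19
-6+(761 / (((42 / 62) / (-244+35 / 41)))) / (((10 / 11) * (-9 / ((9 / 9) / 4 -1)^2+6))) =862149623 / 28700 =30040.06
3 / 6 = 1 / 2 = 0.50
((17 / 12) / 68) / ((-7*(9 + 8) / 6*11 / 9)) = -9 / 10472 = -0.00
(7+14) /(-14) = -3 /2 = -1.50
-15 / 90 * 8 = -4 / 3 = -1.33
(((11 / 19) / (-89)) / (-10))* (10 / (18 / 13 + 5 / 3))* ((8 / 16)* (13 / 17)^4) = 12252669 / 33613694618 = 0.00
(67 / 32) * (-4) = -67 / 8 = -8.38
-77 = -77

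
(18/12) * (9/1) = 27/2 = 13.50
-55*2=-110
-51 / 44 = -1.16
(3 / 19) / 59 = 3 / 1121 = 0.00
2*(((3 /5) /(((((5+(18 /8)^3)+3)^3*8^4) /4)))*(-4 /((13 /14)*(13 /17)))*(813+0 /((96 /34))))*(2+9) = -769241088 /94999896485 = -0.01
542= 542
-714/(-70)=51/5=10.20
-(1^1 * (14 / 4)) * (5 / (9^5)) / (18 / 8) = -70 / 531441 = -0.00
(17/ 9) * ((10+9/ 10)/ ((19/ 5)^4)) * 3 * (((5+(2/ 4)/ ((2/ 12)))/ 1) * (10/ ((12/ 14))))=32427500/ 1172889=27.65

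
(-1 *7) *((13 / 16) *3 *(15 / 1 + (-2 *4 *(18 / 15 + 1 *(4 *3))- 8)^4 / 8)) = -3551945682831 / 10000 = -355194568.28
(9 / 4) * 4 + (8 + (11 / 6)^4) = 36673 / 1296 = 28.30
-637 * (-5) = 3185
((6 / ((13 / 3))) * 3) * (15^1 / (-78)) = -135 / 169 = -0.80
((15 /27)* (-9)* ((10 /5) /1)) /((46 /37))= -185 /23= -8.04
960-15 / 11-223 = 8092 / 11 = 735.64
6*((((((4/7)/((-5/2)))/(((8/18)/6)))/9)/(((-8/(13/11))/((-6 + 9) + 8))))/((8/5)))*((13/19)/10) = 1521/10640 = 0.14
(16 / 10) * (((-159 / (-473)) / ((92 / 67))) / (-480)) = -3551 / 4351600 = -0.00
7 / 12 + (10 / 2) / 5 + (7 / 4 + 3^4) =253 / 3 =84.33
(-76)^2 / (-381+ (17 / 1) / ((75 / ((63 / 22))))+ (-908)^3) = -3176800 / 411737530793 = -0.00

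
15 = 15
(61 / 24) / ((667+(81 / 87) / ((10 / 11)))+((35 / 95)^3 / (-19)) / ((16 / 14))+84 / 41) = 0.00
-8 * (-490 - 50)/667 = 4320/667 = 6.48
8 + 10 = 18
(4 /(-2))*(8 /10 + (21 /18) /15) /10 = -79 /450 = -0.18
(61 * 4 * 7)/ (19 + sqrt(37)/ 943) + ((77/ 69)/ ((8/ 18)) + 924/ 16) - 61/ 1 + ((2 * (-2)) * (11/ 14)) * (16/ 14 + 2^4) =455828197730/ 12921008793 - 57523 * sqrt(37)/ 11464959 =35.25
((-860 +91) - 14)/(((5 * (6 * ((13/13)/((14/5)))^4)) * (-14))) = 358092/3125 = 114.59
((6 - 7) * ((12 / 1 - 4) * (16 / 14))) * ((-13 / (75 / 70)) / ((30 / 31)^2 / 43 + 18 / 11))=29091392 / 434835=66.90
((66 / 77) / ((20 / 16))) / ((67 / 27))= 648 / 2345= 0.28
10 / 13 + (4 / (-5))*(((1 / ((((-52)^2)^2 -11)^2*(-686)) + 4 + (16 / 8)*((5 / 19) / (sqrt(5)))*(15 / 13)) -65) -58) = 95.75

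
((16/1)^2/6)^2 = 16384/9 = 1820.44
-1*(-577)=577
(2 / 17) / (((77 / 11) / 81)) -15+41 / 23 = -32450 / 2737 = -11.86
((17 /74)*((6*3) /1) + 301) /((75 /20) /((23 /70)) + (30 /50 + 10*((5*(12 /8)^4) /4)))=41547200 /10252071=4.05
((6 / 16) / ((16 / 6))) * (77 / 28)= 0.39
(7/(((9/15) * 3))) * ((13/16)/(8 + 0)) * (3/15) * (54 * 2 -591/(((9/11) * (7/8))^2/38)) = -3452.81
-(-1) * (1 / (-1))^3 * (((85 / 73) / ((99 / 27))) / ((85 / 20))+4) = -3272 / 803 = -4.07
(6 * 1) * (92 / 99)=5.58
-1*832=-832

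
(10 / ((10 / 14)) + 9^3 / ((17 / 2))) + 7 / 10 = 100.46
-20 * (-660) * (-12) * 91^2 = -1311710400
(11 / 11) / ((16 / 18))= 9 / 8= 1.12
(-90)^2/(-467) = -8100/467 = -17.34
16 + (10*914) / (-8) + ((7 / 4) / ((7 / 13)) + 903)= -881 / 4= -220.25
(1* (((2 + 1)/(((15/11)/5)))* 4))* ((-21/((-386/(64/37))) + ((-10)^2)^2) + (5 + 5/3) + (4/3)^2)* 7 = 198117539312/64269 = 3082629.87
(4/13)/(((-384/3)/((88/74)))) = -11/3848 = -0.00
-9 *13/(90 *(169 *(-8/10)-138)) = 13/2732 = 0.00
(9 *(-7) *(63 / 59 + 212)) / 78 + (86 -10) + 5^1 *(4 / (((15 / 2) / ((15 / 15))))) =-33073 / 354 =-93.43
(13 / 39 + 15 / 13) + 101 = 102.49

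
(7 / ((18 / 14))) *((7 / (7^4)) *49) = 7 / 9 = 0.78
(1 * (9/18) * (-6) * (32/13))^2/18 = 512/169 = 3.03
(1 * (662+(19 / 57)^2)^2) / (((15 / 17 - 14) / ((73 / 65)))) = -44067514121 / 1174095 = -37533.18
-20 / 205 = -4 / 41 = -0.10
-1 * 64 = -64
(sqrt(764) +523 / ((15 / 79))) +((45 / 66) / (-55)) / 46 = 2782.11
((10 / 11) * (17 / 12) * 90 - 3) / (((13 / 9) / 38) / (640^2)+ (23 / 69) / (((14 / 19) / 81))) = 1217883340800 / 395244749801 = 3.08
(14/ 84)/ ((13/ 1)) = 1/ 78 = 0.01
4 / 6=2 / 3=0.67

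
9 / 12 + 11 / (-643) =1885 / 2572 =0.73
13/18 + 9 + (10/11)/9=1945/198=9.82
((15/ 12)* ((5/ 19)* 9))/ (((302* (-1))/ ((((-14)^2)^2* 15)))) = -16206750/ 2869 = -5648.92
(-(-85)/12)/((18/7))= 595/216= 2.75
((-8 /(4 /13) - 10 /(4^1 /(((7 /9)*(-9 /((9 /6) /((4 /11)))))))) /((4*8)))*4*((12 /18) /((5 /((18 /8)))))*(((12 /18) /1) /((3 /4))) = -359 /495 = -0.73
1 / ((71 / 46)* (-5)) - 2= -756 / 355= -2.13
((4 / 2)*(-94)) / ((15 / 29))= -5452 / 15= -363.47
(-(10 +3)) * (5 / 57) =-65 / 57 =-1.14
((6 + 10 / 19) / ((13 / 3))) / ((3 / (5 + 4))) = 1116 / 247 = 4.52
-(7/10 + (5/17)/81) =-9689/13770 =-0.70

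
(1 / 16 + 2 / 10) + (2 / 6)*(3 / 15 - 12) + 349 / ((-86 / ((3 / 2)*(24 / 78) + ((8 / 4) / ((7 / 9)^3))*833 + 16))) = -13560673433 / 939120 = -14439.77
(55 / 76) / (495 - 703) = -0.00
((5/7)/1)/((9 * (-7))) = -5/441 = -0.01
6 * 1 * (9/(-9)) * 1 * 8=-48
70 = 70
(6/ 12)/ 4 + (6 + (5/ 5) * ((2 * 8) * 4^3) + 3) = 8265/ 8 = 1033.12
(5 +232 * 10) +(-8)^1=2317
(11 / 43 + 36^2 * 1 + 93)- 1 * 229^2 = -2195225 / 43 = -51051.74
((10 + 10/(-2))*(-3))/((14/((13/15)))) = -13/14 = -0.93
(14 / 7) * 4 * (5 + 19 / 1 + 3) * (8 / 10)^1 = 864 / 5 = 172.80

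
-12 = -12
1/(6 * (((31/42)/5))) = 35/31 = 1.13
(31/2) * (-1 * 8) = -124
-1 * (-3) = 3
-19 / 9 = -2.11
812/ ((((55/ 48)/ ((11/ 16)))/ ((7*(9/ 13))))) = 153468/ 65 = 2361.05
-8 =-8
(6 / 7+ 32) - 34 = -8 / 7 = -1.14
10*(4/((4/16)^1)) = 160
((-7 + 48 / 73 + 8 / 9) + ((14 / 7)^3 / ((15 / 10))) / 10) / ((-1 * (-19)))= -16163 / 62415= -0.26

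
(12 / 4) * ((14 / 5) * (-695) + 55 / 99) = -17509 / 3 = -5836.33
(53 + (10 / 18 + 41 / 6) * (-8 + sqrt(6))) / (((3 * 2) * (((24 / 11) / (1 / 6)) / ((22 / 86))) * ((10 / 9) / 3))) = -1331 / 24768 + 16093 * sqrt(6) / 247680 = 0.11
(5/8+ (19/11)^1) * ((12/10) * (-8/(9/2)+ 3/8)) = -6969/1760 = -3.96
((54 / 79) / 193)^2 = 2916 / 232471009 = 0.00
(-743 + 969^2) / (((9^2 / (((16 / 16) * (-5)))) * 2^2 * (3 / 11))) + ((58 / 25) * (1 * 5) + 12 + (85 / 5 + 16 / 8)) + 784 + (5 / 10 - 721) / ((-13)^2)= -10732065884 / 205335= -52266.13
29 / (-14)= -2.07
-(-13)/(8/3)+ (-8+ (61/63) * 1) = -2.16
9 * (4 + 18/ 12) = 99/ 2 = 49.50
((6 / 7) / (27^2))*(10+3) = 26 / 1701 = 0.02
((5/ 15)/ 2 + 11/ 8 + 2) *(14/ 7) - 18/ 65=5309/ 780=6.81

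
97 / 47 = 2.06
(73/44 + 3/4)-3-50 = -1113/22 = -50.59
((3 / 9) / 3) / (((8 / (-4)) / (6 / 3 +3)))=-5 / 18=-0.28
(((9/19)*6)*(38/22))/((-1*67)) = -54/737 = -0.07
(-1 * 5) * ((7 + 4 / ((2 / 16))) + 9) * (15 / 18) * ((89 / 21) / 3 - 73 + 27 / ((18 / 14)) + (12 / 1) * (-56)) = 9104600 / 63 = 144517.46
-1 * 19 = -19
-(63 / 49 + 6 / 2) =-30 / 7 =-4.29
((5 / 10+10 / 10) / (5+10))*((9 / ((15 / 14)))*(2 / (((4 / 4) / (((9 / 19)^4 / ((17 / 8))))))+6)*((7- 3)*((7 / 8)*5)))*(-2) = -1969464546 / 11077285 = -177.79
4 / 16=1 / 4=0.25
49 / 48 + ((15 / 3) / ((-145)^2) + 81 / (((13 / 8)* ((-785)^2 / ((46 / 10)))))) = 1651597210697 / 1616925102000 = 1.02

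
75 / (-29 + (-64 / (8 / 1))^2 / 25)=-2.84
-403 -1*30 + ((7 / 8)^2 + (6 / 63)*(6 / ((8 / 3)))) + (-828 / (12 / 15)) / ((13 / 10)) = -1228.17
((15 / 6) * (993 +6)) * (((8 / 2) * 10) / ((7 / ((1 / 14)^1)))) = 49950 / 49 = 1019.39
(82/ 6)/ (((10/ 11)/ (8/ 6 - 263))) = -70807/ 18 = -3933.72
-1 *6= -6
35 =35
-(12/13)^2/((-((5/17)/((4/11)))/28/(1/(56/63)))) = 308448/9295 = 33.18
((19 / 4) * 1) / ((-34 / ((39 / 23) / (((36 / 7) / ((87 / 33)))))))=-0.12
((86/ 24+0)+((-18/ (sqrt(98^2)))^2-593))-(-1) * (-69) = -18969329/ 28812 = -658.38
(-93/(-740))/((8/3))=279/5920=0.05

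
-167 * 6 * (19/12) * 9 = -28557/2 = -14278.50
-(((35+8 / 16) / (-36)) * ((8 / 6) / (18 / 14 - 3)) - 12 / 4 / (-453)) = -75695 / 97848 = -0.77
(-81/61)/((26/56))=-2268/793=-2.86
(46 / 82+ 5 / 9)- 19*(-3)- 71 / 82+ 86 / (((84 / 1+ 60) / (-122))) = -23041 / 1476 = -15.61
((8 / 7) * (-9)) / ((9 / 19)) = -152 / 7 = -21.71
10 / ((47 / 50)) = 500 / 47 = 10.64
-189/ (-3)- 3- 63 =-3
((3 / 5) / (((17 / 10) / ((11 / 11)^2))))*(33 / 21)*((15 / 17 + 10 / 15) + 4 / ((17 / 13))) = 5170 / 2023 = 2.56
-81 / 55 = -1.47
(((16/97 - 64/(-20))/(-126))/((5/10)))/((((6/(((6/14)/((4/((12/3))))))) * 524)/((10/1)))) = -136/1867929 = -0.00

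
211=211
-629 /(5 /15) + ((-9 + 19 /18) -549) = -43991 /18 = -2443.94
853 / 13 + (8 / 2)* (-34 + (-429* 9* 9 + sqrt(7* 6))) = -1807863 / 13 + 4* sqrt(42) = -139040.46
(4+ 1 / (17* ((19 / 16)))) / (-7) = -0.58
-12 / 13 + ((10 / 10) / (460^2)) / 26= -5078399 / 5501600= -0.92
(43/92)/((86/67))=67/184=0.36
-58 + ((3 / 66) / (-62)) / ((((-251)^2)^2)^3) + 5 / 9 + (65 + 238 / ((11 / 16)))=271532916713699287829662388261782471 / 767611614924506838810296300340276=353.74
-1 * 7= -7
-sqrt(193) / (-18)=sqrt(193) / 18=0.77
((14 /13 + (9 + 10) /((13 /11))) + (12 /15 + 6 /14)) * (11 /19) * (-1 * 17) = -1564068 /8645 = -180.92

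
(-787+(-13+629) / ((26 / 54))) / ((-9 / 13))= -6401 / 9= -711.22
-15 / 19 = -0.79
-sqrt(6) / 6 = -0.41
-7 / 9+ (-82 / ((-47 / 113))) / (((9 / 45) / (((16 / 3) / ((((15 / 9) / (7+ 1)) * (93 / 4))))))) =14222377 / 13113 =1084.60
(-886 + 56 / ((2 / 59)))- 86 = 680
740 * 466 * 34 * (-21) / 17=-14483280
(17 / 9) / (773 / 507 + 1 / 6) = 5746 / 5145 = 1.12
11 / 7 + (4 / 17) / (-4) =180 / 119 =1.51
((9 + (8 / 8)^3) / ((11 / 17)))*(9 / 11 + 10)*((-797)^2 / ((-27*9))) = -437039.69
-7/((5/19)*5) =-5.32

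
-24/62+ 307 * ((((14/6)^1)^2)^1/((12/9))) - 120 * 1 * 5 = 242989/372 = 653.20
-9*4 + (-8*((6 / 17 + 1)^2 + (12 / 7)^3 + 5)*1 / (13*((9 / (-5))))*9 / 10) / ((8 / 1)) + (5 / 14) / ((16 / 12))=-27974169 / 793016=-35.28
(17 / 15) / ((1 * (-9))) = -17 / 135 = -0.13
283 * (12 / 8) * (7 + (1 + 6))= 5943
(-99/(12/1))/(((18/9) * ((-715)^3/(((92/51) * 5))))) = 23/225961450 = 0.00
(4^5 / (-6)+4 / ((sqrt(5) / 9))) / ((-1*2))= 256 / 3 - 18*sqrt(5) / 5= 77.28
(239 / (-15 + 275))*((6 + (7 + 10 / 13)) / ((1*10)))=42781 / 33800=1.27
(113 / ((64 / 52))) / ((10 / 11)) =16159 / 160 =100.99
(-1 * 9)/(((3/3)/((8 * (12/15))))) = -288/5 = -57.60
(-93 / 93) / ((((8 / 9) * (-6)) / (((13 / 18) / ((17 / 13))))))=169 / 1632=0.10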